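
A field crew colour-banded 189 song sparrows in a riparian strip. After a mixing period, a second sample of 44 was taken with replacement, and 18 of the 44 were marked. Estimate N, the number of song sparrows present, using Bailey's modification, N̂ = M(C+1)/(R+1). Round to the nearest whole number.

N ≈ 448

N̂ = 189·(44+1)/(18+1) = 189·45/19 = 8505/19 ≈ 447.6 → 448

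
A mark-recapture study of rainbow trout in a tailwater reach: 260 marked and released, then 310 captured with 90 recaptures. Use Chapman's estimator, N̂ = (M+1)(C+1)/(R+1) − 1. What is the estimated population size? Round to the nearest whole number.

N ≈ 891

N̂ = (260+1)(310+1)/(90+1) − 1 = 261·311/91 − 1
= 81171/91 − 1 ≈ 892.0 − 1 ≈ 891.0 → 891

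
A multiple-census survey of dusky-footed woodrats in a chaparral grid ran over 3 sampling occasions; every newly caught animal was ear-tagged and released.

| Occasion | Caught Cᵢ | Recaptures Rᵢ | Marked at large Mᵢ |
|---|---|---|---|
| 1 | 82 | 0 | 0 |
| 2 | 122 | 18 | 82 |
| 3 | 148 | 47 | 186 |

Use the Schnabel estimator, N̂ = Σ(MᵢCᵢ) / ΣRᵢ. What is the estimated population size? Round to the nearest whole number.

Σ MᵢCᵢ = 0·82 + 82·122 + 186·148 = 0 + 10004 + 27528 = 37532
Σ Rᵢ = 0 + 18 + 47 = 65
N̂ = 37532 / 65 ≈ 577.4 → 577

N ≈ 577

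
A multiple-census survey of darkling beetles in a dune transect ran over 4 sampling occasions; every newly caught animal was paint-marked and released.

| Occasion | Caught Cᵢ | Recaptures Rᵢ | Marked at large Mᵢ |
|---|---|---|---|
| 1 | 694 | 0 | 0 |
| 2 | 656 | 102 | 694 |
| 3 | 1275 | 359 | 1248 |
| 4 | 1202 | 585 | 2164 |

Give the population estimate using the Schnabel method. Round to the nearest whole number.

Σ MᵢCᵢ = 0·694 + 694·656 + 1248·1275 + 2164·1202 = 0 + 455264 + 1591200 + 2601128 = 4647592
Σ Rᵢ = 0 + 102 + 359 + 585 = 1046
N̂ = 4647592 / 1046 ≈ 4443.2 → 4443

N ≈ 4443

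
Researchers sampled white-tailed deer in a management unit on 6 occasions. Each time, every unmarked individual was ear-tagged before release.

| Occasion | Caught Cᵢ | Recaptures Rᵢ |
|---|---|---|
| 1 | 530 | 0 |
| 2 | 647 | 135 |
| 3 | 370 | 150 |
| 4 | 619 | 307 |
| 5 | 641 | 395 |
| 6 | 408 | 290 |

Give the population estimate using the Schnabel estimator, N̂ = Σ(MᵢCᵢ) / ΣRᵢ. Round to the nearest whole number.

Marked at large before each occasion: Mᵢ = Σⱼ<ᵢ (Cⱼ − Rⱼ) → M1=0, M2=530, M3=1042, M4=1262, M5=1574, M6=1820
Σ MᵢCᵢ = 0·530 + 530·647 + 1042·370 + 1262·619 + 1574·641 + 1820·408 = 0 + 342910 + 385540 + 781178 + 1008934 + 742560 = 3261122
Σ Rᵢ = 0 + 135 + 150 + 307 + 395 + 290 = 1277
N̂ = 3261122 / 1277 ≈ 2553.7 → 2554

N ≈ 2554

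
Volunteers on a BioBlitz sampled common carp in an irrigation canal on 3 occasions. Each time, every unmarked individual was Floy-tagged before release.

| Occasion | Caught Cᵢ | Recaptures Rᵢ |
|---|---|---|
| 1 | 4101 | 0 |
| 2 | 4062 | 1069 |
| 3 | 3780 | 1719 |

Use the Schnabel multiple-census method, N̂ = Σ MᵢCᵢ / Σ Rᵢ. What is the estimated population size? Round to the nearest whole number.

Marked at large before each occasion: Mᵢ = Σⱼ<ᵢ (Cⱼ − Rⱼ) → M1=0, M2=4101, M3=7094
Σ MᵢCᵢ = 0·4101 + 4101·4062 + 7094·3780 = 0 + 16658262 + 26815320 = 43473582
Σ Rᵢ = 0 + 1069 + 1719 = 2788
N̂ = 43473582 / 2788 ≈ 15593.1 → 15593

N ≈ 15,593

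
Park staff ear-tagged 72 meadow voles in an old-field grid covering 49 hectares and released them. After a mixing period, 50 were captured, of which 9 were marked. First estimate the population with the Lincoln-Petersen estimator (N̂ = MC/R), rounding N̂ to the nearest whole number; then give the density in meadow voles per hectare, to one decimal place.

density ≈ 8.2 meadow voles per hectare

N̂ = 72·50/9 = 3600/9 = 400
Density = N̂ / area = 400 / 49 ≈ 8.16 → 8.2 per hectare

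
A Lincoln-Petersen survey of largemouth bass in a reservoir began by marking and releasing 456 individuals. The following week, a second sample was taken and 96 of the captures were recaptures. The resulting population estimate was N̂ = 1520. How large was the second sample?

C = 320

From N = M·C/R: C = N·R / M = 1520·96 / 456 = 145920 / 456 = 320.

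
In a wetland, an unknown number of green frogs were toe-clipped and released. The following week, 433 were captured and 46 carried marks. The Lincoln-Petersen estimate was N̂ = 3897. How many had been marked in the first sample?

M = 414

From N = M·C/R: M = N·R / C = 3897·46 / 433 = 179262 / 433 = 414.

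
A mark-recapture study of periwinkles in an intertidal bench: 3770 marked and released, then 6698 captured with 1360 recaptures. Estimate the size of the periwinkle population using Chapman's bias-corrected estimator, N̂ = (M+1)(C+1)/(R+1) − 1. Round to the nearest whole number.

N ≈ 18,560

N̂ = (3770+1)(6698+1)/(1360+1) − 1 = 3771·6699/1361 − 1
= 25261929/1361 − 1 ≈ 18561.3 − 1 ≈ 18560.3 → 18560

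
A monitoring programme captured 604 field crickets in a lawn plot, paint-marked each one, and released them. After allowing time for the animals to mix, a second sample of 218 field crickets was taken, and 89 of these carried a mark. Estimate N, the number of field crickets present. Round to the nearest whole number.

N = (604 × 218) / 89 = 131672 / 89 ≈ 1479.46 → 1479

N ≈ 1479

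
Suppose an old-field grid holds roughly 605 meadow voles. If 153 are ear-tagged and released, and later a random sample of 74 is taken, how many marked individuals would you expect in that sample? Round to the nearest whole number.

Expected recaptures E[R] = M·C / N.
E[R] = 153 × 74 / 605 = 11322 / 605 ≈ 18.7 → 19

expected recaptures ≈ 19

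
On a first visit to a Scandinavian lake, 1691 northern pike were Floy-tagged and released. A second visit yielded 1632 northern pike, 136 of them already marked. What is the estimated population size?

N = (1691 × 1632) / 136 = 2759712 / 136 = 20292

N = 20,292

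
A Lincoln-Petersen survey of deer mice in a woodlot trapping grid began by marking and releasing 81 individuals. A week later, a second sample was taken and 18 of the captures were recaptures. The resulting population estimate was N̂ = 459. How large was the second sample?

From N = M·C/R: C = N·R / M = 459·18 / 81 = 8262 / 81 = 102.

C = 102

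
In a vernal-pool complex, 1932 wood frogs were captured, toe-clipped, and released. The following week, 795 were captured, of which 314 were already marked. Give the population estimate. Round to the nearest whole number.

The marked fraction in the recapture sample should equal the marked fraction in the population: 314/795 = 1932/N.
N = (1932 × 795) / 314 = 1535940 / 314 ≈ 4891.5 → 4892

N ≈ 4892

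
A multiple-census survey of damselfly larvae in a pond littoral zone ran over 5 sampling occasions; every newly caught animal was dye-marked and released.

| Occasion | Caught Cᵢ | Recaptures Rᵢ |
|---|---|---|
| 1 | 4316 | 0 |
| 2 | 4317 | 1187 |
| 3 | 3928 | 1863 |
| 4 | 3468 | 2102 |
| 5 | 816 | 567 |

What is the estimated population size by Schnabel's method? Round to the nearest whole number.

Marked at large before each occasion: Mᵢ = Σⱼ<ᵢ (Cⱼ − Rⱼ) → M1=0, M2=4316, M3=7446, M4=9511, M5=10877
Σ MᵢCᵢ = 0·4316 + 4316·4317 + 7446·3928 + 9511·3468 + 10877·816 = 0 + 18632172 + 29247888 + 32984148 + 8875632 = 89739840
Σ Rᵢ = 0 + 1187 + 1863 + 2102 + 567 = 5719
N̂ = 89739840 / 5719 ≈ 15691.5 → 15692

N ≈ 15,692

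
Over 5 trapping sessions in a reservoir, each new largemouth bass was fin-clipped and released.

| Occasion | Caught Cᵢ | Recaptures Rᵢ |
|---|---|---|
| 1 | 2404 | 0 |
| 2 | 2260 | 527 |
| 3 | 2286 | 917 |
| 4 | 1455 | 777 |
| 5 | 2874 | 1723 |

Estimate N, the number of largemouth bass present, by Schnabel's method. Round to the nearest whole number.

N ≈ 10,313

Marked at large before each occasion: Mᵢ = Σⱼ<ᵢ (Cⱼ − Rⱼ) → M1=0, M2=2404, M3=4137, M4=5506, M5=6184
Σ MᵢCᵢ = 0·2404 + 2404·2260 + 4137·2286 + 5506·1455 + 6184·2874 = 0 + 5433040 + 9457182 + 8011230 + 17772816 = 40674268
Σ Rᵢ = 0 + 527 + 917 + 777 + 1723 = 3944
N̂ = 40674268 / 3944 ≈ 10312.9 → 10313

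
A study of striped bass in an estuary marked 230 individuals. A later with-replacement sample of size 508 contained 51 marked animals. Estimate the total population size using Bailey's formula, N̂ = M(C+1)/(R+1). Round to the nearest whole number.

N̂ = 230·(508+1)/(51+1) = 230·509/52 = 117070/52 ≈ 2251.3 → 2251

N ≈ 2251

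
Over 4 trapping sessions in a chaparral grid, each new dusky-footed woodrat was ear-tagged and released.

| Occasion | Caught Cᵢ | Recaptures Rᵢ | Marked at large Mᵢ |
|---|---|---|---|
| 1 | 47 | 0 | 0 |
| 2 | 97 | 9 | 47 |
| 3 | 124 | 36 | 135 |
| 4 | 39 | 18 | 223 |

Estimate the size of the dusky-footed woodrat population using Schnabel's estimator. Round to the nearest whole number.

Σ MᵢCᵢ = 0·47 + 47·97 + 135·124 + 223·39 = 0 + 4559 + 16740 + 8697 = 29996
Σ Rᵢ = 0 + 9 + 36 + 18 = 63
N̂ = 29996 / 63 ≈ 476.1 → 476

N ≈ 476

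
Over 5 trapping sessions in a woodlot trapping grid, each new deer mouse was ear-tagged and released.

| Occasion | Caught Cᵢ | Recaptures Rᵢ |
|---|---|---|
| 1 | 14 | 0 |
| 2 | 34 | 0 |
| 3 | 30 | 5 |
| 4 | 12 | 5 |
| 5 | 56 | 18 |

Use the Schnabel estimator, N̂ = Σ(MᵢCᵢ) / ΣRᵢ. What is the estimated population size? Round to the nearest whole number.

Marked at large before each occasion: Mᵢ = Σⱼ<ᵢ (Cⱼ − Rⱼ) → M1=0, M2=14, M3=48, M4=73, M5=80
Σ MᵢCᵢ = 0·14 + 14·34 + 48·30 + 73·12 + 80·56 = 0 + 476 + 1440 + 876 + 4480 = 7272
Σ Rᵢ = 0 + 0 + 5 + 5 + 18 = 28
N̂ = 7272 / 28 ≈ 259.7 → 260

N ≈ 260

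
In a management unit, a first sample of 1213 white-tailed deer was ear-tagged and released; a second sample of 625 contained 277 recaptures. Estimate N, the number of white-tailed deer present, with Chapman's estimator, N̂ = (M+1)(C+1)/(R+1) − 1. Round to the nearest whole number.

N ≈ 2733

N̂ = (1213+1)(625+1)/(277+1) − 1 = 1214·626/278 − 1
= 759964/278 − 1 ≈ 2733.7 − 1 ≈ 2732.7 → 2733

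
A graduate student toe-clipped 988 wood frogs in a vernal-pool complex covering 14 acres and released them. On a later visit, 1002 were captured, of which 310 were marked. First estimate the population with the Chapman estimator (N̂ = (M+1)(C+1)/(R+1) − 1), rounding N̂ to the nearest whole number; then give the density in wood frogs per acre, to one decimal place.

N̂ = 989·1003/311 − 1 = 991967/311 − 1 ≈ 3188.6 → 3189
Density = N̂ / area = 3189 / 14 ≈ 227.79 → 227.8 per acre

density ≈ 227.8 wood frogs per acre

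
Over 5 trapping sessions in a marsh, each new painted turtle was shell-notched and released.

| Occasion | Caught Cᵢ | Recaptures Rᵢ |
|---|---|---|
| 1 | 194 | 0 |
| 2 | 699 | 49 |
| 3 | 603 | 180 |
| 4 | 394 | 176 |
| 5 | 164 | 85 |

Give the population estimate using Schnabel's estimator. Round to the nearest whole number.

N ≈ 2831

Marked at large before each occasion: Mᵢ = Σⱼ<ᵢ (Cⱼ − Rⱼ) → M1=0, M2=194, M3=844, M4=1267, M5=1485
Σ MᵢCᵢ = 0·194 + 194·699 + 844·603 + 1267·394 + 1485·164 = 0 + 135606 + 508932 + 499198 + 243540 = 1387276
Σ Rᵢ = 0 + 49 + 180 + 176 + 85 = 490
N̂ = 1387276 / 490 ≈ 2831.2 → 2831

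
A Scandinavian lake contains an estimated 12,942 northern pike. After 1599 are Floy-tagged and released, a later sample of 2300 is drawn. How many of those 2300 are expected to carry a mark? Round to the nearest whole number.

The marked fraction of the population is 1599/12942, so in a sample of 2300 expect C·(M/N) marked.
E[R] = 1599 × 2300 / 12942 = 3677700 / 12942 ≈ 284.2 → 284

expected recaptures ≈ 284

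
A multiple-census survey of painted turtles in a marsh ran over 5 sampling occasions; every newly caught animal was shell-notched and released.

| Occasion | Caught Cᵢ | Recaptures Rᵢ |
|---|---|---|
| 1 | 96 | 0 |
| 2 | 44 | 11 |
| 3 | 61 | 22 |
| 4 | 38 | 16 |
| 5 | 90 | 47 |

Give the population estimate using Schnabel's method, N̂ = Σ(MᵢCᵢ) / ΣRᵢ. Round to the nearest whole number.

N ≈ 371

Marked at large before each occasion: Mᵢ = Σⱼ<ᵢ (Cⱼ − Rⱼ) → M1=0, M2=96, M3=129, M4=168, M5=190
Σ MᵢCᵢ = 0·96 + 96·44 + 129·61 + 168·38 + 190·90 = 0 + 4224 + 7869 + 6384 + 17100 = 35577
Σ Rᵢ = 0 + 11 + 22 + 16 + 47 = 96
N̂ = 35577 / 96 ≈ 370.6 → 371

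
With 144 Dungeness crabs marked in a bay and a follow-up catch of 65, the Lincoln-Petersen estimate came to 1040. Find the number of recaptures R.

From N = M·C/R: R = M·C / N = 144·65 / 1040 = 9360 / 1040 = 9.

R = 9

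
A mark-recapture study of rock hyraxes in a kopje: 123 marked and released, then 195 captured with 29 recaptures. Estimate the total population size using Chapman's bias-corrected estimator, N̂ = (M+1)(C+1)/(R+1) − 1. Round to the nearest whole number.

N̂ = (123+1)(195+1)/(29+1) − 1 = 124·196/30 − 1
= 24304/30 − 1 ≈ 810.1 − 1 ≈ 809.1 → 809

N ≈ 809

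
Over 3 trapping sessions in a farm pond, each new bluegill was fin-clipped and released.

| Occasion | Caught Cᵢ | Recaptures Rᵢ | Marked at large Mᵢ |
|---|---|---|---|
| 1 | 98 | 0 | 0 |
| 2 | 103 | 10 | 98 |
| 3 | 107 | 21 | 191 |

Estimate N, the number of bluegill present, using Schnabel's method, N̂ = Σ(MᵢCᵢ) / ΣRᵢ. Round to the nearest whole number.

N ≈ 985

Σ MᵢCᵢ = 0·98 + 98·103 + 191·107 = 0 + 10094 + 20437 = 30531
Σ Rᵢ = 0 + 10 + 21 = 31
N̂ = 30531 / 31 ≈ 984.9 → 985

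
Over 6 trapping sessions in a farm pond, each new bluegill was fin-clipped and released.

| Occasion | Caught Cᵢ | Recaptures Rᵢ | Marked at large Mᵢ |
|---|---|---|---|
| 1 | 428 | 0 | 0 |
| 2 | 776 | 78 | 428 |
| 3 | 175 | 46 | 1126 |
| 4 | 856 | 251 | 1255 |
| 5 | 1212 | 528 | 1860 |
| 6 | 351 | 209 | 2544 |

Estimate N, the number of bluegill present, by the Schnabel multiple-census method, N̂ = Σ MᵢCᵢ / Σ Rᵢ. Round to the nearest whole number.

N ≈ 4272

Σ MᵢCᵢ = 0·428 + 428·776 + 1126·175 + 1255·856 + 1860·1212 + 2544·351 = 0 + 332128 + 197050 + 1074280 + 2254320 + 892944 = 4750722
Σ Rᵢ = 0 + 78 + 46 + 251 + 528 + 209 = 1112
N̂ = 4750722 / 1112 ≈ 4272.2 → 4272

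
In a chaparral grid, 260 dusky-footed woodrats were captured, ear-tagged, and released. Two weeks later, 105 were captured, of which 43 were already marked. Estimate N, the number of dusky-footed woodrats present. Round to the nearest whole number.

N ≈ 635

Lincoln-Petersen assumes M/N = R/C, so N = M·C / R.
N = (260 × 105) / 43 = 27300 / 43 ≈ 634.9 → 635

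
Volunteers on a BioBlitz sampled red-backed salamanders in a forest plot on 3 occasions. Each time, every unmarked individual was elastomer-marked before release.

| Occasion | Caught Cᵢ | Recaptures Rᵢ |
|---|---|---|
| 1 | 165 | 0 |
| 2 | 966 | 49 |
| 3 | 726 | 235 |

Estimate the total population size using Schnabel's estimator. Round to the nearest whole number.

Marked at large before each occasion: Mᵢ = Σⱼ<ᵢ (Cⱼ − Rⱼ) → M1=0, M2=165, M3=1082
Σ MᵢCᵢ = 0·165 + 165·966 + 1082·726 = 0 + 159390 + 785532 = 944922
Σ Rᵢ = 0 + 49 + 235 = 284
N̂ = 944922 / 284 ≈ 3327.2 → 3327

N ≈ 3327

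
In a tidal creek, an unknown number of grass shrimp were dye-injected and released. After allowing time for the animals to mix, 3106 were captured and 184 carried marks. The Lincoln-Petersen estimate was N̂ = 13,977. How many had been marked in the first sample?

From N = M·C/R: M = N·R / C = 13977·184 / 3106 = 2571768 / 3106 = 828.

M = 828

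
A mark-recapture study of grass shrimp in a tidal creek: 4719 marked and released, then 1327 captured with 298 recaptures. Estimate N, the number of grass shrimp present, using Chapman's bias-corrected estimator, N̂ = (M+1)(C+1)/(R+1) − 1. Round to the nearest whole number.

N ≈ 20,963

N̂ = (4719+1)(1327+1)/(298+1) − 1 = 4720·1328/299 − 1
= 6268160/299 − 1 ≈ 20963.7 − 1 ≈ 20962.7 → 20963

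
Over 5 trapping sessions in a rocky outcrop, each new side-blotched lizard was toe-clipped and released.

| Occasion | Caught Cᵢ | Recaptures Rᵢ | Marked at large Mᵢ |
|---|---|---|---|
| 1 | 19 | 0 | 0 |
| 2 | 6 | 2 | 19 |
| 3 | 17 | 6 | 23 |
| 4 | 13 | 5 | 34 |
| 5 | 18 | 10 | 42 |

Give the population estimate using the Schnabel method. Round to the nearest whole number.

Σ MᵢCᵢ = 0·19 + 19·6 + 23·17 + 34·13 + 42·18 = 0 + 114 + 391 + 442 + 756 = 1703
Σ Rᵢ = 0 + 2 + 6 + 5 + 10 = 23
N̂ = 1703 / 23 ≈ 74.0 → 74

N ≈ 74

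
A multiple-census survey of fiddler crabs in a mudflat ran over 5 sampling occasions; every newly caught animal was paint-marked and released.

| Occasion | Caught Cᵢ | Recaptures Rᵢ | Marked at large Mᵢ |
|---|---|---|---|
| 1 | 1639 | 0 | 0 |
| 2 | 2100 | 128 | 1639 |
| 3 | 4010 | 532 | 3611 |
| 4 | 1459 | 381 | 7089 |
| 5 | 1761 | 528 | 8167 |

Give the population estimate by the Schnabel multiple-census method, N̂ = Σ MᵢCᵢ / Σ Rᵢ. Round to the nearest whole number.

Σ MᵢCᵢ = 0·1639 + 1639·2100 + 3611·4010 + 7089·1459 + 8167·1761 = 0 + 3441900 + 14480110 + 10342851 + 14382087 = 42646948
Σ Rᵢ = 0 + 128 + 532 + 381 + 528 = 1569
N̂ = 42646948 / 1569 ≈ 27181.0 → 27181

N ≈ 27,181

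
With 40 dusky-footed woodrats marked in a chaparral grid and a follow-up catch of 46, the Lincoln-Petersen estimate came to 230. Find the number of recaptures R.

From N = M·C/R: R = M·C / N = 40·46 / 230 = 1840 / 230 = 8.

R = 8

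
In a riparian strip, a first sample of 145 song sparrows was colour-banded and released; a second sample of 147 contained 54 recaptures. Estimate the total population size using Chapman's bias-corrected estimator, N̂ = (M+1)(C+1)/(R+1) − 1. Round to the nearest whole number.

N ≈ 392

N̂ = (145+1)(147+1)/(54+1) − 1 = 146·148/55 − 1
= 21608/55 − 1 ≈ 392.9 − 1 ≈ 391.9 → 392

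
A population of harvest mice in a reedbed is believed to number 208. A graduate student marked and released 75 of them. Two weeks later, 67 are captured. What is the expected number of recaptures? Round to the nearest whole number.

expected recaptures ≈ 24

The marked fraction of the population is 75/208, so in a sample of 67 expect C·(M/N) marked.
E[R] = 75 × 67 / 208 = 5025 / 208 ≈ 24.2 → 24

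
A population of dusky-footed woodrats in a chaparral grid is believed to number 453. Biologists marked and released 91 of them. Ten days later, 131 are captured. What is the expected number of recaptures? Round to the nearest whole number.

expected recaptures ≈ 26

The marked fraction of the population is 91/453, so in a sample of 131 expect C·(M/N) marked.
E[R] = 91 × 131 / 453 = 11921 / 453 ≈ 26.3 → 26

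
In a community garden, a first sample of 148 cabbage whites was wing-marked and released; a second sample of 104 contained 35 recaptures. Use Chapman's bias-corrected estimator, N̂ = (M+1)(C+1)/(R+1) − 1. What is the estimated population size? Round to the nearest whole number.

N ≈ 434

N̂ = (148+1)(104+1)/(35+1) − 1 = 149·105/36 − 1
= 15645/36 − 1 ≈ 434.6 − 1 ≈ 433.6 → 434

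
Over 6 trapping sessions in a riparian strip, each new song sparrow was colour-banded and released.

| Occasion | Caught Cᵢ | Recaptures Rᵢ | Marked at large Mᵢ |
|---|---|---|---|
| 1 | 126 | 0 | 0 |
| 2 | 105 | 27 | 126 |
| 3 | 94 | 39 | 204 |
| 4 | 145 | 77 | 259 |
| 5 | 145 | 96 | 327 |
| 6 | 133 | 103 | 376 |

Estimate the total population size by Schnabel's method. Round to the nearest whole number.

N ≈ 489

Σ MᵢCᵢ = 0·126 + 126·105 + 204·94 + 259·145 + 327·145 + 376·133 = 0 + 13230 + 19176 + 37555 + 47415 + 50008 = 167384
Σ Rᵢ = 0 + 27 + 39 + 77 + 96 + 103 = 342
N̂ = 167384 / 342 ≈ 489.4 → 489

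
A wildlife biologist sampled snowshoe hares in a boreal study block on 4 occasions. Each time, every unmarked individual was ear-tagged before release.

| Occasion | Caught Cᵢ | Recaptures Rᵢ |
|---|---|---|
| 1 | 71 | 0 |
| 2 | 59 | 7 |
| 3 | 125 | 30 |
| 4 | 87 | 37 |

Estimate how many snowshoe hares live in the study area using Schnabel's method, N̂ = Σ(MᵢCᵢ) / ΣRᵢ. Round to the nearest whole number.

N ≈ 521

Marked at large before each occasion: Mᵢ = Σⱼ<ᵢ (Cⱼ − Rⱼ) → M1=0, M2=71, M3=123, M4=218
Σ MᵢCᵢ = 0·71 + 71·59 + 123·125 + 218·87 = 0 + 4189 + 15375 + 18966 = 38530
Σ Rᵢ = 0 + 7 + 30 + 37 = 74
N̂ = 38530 / 74 ≈ 520.7 → 521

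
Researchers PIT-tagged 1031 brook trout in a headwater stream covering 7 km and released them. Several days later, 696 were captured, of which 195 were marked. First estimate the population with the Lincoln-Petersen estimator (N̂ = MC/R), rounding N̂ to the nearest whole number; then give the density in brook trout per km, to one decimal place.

density ≈ 525.7 brook trout per km

N̂ = 1031·696/195 = 717576/195 ≈ 3679.9 → 3680
Density = N̂ / area = 3680 / 7 ≈ 525.71 → 525.7 per km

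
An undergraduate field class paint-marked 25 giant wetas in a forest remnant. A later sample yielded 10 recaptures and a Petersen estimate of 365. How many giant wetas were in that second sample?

C = 146

From N = M·C/R: C = N·R / M = 365·10 / 25 = 3650 / 25 = 146.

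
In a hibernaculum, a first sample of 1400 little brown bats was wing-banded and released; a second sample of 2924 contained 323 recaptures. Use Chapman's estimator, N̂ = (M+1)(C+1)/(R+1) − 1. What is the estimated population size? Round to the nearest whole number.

N ≈ 12,647

N̂ = (1400+1)(2924+1)/(323+1) − 1 = 1401·2925/324 − 1
= 4097925/324 − 1 ≈ 12647.9 − 1 ≈ 12646.9 → 12647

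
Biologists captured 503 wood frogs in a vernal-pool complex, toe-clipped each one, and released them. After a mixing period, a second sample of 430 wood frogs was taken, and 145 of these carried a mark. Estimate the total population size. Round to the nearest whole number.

N ≈ 1492

If marked individuals mix randomly, R/C ≈ M/N, giving N ≈ M·C/R.
N = (503 × 430) / 145 = 216290 / 145 ≈ 1491.7 → 1492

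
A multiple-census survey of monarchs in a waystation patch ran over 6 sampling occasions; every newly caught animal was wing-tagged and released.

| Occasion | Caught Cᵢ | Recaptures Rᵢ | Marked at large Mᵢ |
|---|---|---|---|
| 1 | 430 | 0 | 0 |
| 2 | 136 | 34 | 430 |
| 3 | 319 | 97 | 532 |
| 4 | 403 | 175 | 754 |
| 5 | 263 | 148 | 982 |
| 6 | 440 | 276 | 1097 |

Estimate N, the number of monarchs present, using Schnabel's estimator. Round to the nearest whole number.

N ≈ 1744

Σ MᵢCᵢ = 0·430 + 430·136 + 532·319 + 754·403 + 982·263 + 1097·440 = 0 + 58480 + 169708 + 303862 + 258266 + 482680 = 1272996
Σ Rᵢ = 0 + 34 + 97 + 175 + 148 + 276 = 730
N̂ = 1272996 / 730 ≈ 1743.8 → 1744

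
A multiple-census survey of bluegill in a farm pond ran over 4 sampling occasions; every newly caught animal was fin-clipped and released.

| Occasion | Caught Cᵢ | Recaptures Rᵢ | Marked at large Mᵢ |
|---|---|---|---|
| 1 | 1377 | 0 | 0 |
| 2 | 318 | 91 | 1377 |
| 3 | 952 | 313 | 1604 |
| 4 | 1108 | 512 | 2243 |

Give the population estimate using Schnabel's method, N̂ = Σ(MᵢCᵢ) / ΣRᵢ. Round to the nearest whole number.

Σ MᵢCᵢ = 0·1377 + 1377·318 + 1604·952 + 2243·1108 = 0 + 437886 + 1527008 + 2485244 = 4450138
Σ Rᵢ = 0 + 91 + 313 + 512 = 916
N̂ = 4450138 / 916 ≈ 4858.2 → 4858

N ≈ 4858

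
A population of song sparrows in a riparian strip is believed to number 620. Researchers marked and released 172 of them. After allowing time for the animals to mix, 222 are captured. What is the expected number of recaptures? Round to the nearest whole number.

The marked fraction of the population is 172/620, so in a sample of 222 expect C·(M/N) marked.
E[R] = 172 × 222 / 620 = 38184 / 620 ≈ 61.6 → 62

expected recaptures ≈ 62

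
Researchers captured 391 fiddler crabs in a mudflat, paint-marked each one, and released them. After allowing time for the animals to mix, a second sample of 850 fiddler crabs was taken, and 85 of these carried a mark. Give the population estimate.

N = (391 × 850) / 85 = 332350 / 85 = 3910

N = 3910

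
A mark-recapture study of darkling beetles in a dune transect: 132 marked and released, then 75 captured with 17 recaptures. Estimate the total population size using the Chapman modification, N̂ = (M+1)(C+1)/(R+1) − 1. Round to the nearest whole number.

N̂ = (132+1)(75+1)/(17+1) − 1 = 133·76/18 − 1
= 10108/18 − 1 ≈ 561.6 − 1 ≈ 560.6 → 561

N ≈ 561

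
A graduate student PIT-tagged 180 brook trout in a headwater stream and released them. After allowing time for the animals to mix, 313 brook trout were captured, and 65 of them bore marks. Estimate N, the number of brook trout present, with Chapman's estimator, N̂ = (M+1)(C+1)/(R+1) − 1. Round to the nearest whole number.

N ≈ 860

N̂ = (180+1)(313+1)/(65+1) − 1 = 181·314/66 − 1
= 56834/66 − 1 ≈ 861.1 − 1 ≈ 860.1 → 860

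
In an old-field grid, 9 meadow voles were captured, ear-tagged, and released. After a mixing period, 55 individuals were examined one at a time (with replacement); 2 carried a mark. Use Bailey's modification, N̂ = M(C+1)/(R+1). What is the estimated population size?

N̂ = 9·(55+1)/(2+1) = 9·56/3 = 504/3 = 168

N = 168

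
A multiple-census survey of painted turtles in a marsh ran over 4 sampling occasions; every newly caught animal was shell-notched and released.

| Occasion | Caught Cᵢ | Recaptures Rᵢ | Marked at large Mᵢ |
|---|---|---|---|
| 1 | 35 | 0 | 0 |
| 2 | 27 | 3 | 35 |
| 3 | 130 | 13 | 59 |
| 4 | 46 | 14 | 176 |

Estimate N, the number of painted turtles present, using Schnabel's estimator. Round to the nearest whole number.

Σ MᵢCᵢ = 0·35 + 35·27 + 59·130 + 176·46 = 0 + 945 + 7670 + 8096 = 16711
Σ Rᵢ = 0 + 3 + 13 + 14 = 30
N̂ = 16711 / 30 ≈ 557.0 → 557

N ≈ 557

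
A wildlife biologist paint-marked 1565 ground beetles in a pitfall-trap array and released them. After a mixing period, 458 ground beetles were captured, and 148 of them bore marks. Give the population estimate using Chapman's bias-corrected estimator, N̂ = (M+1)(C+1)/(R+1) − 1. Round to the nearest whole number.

N ≈ 4823

N̂ = (1565+1)(458+1)/(148+1) − 1 = 1566·459/149 − 1
= 718794/149 − 1 ≈ 4824.1 − 1 ≈ 4823.1 → 4823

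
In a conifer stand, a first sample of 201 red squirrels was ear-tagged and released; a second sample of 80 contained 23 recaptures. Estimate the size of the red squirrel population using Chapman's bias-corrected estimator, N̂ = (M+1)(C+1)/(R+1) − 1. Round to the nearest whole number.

N̂ = (201+1)(80+1)/(23+1) − 1 = 202·81/24 − 1
= 16362/24 − 1 ≈ 681.8 − 1 ≈ 680.8 → 681

N ≈ 681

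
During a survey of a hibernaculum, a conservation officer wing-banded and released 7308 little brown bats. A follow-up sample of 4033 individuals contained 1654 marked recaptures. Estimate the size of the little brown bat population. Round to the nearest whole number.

N = (7308 × 4033) / 1654 = 29473164 / 1654 ≈ 17819.3 → 17819

N ≈ 17,819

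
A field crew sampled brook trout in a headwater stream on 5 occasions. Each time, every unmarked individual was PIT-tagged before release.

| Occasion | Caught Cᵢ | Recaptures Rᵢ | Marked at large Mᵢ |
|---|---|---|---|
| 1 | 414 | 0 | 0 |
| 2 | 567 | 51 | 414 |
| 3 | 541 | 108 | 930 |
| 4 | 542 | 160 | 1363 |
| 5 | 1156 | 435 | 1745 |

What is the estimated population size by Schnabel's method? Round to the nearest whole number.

Σ MᵢCᵢ = 0·414 + 414·567 + 930·541 + 1363·542 + 1745·1156 = 0 + 234738 + 503130 + 738746 + 2017220 = 3493834
Σ Rᵢ = 0 + 51 + 108 + 160 + 435 = 754
N̂ = 3493834 / 754 ≈ 4633.7 → 4634

N ≈ 4634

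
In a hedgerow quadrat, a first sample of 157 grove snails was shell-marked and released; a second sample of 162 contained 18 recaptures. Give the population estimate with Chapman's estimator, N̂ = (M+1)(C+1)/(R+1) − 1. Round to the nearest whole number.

N ≈ 1354

N̂ = (157+1)(162+1)/(18+1) − 1 = 158·163/19 − 1
= 25754/19 − 1 ≈ 1355.47 − 1 ≈ 1354.47 → 1354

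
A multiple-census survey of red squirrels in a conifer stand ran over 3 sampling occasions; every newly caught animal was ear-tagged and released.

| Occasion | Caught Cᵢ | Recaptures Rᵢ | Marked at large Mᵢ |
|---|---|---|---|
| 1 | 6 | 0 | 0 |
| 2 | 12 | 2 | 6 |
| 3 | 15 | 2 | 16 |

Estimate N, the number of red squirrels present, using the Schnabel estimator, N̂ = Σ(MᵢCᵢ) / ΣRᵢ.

Σ MᵢCᵢ = 0·6 + 6·12 + 16·15 = 0 + 72 + 240 = 312
Σ Rᵢ = 0 + 2 + 2 = 4
N̂ = 312 / 4 = 78

N = 78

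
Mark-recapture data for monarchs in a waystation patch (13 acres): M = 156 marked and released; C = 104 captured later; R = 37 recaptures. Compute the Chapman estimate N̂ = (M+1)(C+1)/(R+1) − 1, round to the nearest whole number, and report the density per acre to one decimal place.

density ≈ 33.3 monarchs per acre

N̂ = 157·105/38 − 1 = 16485/38 − 1 ≈ 432.8 → 433
Density = N̂ / area = 433 / 13 ≈ 33.31 → 33.3 per acre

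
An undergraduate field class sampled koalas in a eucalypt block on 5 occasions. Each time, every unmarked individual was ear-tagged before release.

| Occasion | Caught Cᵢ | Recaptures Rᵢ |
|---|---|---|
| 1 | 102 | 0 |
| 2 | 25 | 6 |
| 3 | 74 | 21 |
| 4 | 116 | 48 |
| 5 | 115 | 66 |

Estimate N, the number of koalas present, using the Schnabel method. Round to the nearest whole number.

Marked at large before each occasion: Mᵢ = Σⱼ<ᵢ (Cⱼ − Rⱼ) → M1=0, M2=102, M3=121, M4=174, M5=242
Σ MᵢCᵢ = 0·102 + 102·25 + 121·74 + 174·116 + 242·115 = 0 + 2550 + 8954 + 20184 + 27830 = 59518
Σ Rᵢ = 0 + 6 + 21 + 48 + 66 = 141
N̂ = 59518 / 141 ≈ 422.1 → 422

N ≈ 422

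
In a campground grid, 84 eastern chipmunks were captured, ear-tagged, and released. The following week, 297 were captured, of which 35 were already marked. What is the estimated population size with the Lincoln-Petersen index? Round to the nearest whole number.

N = (84 × 297) / 35 = 24948 / 35 ≈ 712.8 → 713

N ≈ 713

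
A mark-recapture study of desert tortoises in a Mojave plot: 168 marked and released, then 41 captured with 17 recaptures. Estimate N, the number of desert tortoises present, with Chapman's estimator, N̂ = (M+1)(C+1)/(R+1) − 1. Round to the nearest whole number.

N̂ = (168+1)(41+1)/(17+1) − 1 = 169·42/18 − 1
= 7098/18 − 1 ≈ 394.3 − 1 ≈ 393.3 → 393

N ≈ 393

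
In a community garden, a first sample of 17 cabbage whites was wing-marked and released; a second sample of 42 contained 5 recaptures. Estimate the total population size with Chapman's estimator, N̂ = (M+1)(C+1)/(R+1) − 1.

N = 128

N̂ = (17+1)(42+1)/(5+1) − 1 = 18·43/6 − 1
= 774/6 − 1 = 129 − 1 = 128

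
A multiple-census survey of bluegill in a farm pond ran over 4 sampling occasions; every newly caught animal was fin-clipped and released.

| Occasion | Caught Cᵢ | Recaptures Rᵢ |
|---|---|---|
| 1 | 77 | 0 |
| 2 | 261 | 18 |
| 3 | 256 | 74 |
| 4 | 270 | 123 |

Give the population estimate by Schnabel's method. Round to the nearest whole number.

Marked at large before each occasion: Mᵢ = Σⱼ<ᵢ (Cⱼ − Rⱼ) → M1=0, M2=77, M3=320, M4=502
Σ MᵢCᵢ = 0·77 + 77·261 + 320·256 + 502·270 = 0 + 20097 + 81920 + 135540 = 237557
Σ Rᵢ = 0 + 18 + 74 + 123 = 215
N̂ = 237557 / 215 ≈ 1104.9 → 1105

N ≈ 1105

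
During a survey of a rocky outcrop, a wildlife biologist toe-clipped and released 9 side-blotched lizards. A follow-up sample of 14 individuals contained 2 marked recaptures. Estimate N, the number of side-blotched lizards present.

N = 63

The marked fraction in the recapture sample should equal the marked fraction in the population: 2/14 = 9/N.
N = (9 × 14) / 2 = 126 / 2 = 63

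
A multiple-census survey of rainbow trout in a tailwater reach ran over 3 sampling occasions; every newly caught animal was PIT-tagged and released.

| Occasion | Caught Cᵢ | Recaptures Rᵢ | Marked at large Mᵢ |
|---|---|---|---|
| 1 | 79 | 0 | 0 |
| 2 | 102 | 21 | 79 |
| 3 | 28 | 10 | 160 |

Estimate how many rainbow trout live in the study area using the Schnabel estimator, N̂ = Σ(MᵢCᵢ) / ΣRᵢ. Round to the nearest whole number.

Σ MᵢCᵢ = 0·79 + 79·102 + 160·28 = 0 + 8058 + 4480 = 12538
Σ Rᵢ = 0 + 21 + 10 = 31
N̂ = 12538 / 31 ≈ 404.45 → 404

N ≈ 404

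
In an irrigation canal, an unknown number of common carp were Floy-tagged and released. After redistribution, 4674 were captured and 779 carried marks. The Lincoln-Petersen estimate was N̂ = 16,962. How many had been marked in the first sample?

M = 2827

From N = M·C/R: M = N·R / C = 16962·779 / 4674 = 13213398 / 4674 = 2827.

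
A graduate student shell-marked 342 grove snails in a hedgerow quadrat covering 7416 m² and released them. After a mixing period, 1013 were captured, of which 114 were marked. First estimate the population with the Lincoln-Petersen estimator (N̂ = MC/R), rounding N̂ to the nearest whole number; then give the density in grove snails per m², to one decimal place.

density ≈ 0.4 grove snails per m²

N̂ = 342·1013/114 = 346446/114 = 3039
Density = N̂ / area = 3039 / 7416 ≈ 0.41 → 0.4 per m²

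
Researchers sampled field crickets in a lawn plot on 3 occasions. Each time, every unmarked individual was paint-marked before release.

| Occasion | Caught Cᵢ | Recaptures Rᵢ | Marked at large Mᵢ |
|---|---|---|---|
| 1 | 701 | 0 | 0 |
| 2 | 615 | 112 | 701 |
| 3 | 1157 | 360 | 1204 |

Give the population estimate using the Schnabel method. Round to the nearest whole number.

Σ MᵢCᵢ = 0·701 + 701·615 + 1204·1157 = 0 + 431115 + 1393028 = 1824143
Σ Rᵢ = 0 + 112 + 360 = 472
N̂ = 1824143 / 472 ≈ 3864.7 → 3865

N ≈ 3865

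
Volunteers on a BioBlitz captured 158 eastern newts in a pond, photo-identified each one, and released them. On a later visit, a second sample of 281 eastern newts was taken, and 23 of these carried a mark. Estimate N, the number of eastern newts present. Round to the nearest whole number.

N ≈ 1930

N = (158 × 281) / 23 = 44398 / 23 ≈ 1930.3 → 1930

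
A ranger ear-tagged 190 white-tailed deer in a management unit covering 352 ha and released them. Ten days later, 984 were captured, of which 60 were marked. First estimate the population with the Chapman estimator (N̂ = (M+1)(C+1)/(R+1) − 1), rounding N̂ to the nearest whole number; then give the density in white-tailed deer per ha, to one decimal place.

N̂ = 191·985/61 − 1 = 188135/61 − 1 ≈ 3083.2 → 3083
Density = N̂ / area = 3083 / 352 ≈ 8.76 → 8.8 per ha

density ≈ 8.8 white-tailed deer per ha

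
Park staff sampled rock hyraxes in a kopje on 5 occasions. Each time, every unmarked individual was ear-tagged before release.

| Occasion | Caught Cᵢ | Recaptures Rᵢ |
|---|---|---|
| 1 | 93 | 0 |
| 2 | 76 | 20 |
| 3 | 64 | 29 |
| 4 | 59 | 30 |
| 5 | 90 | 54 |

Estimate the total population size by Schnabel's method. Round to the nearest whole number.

N ≈ 351

Marked at large before each occasion: Mᵢ = Σⱼ<ᵢ (Cⱼ − Rⱼ) → M1=0, M2=93, M3=149, M4=184, M5=213
Σ MᵢCᵢ = 0·93 + 93·76 + 149·64 + 184·59 + 213·90 = 0 + 7068 + 9536 + 10856 + 19170 = 46630
Σ Rᵢ = 0 + 20 + 29 + 30 + 54 = 133
N̂ = 46630 / 133 ≈ 350.6 → 351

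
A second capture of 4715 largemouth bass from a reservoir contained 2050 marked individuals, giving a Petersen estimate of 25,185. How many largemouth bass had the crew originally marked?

M = 10950

From N = M·C/R: M = N·R / C = 25185·2050 / 4715 = 51629250 / 4715 = 10950.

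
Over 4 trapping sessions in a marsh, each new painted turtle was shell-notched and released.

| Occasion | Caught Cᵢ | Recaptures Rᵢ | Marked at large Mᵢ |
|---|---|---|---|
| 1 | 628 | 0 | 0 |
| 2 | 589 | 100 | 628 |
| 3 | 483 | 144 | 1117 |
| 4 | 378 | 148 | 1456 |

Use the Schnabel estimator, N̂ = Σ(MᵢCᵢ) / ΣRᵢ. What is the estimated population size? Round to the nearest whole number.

N ≈ 3724

Σ MᵢCᵢ = 0·628 + 628·589 + 1117·483 + 1456·378 = 0 + 369892 + 539511 + 550368 = 1459771
Σ Rᵢ = 0 + 100 + 144 + 148 = 392
N̂ = 1459771 / 392 ≈ 3723.9 → 3724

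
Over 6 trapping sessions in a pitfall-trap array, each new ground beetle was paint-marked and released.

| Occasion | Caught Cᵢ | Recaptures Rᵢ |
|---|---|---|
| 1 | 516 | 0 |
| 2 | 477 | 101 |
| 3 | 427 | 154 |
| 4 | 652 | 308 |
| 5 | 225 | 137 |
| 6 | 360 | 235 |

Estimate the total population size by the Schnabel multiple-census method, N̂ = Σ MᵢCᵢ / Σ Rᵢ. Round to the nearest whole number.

Marked at large before each occasion: Mᵢ = Σⱼ<ᵢ (Cⱼ − Rⱼ) → M1=0, M2=516, M3=892, M4=1165, M5=1509, M6=1597
Σ MᵢCᵢ = 0·516 + 516·477 + 892·427 + 1165·652 + 1509·225 + 1597·360 = 0 + 246132 + 380884 + 759580 + 339525 + 574920 = 2301041
Σ Rᵢ = 0 + 101 + 154 + 308 + 137 + 235 = 935
N̂ = 2301041 / 935 ≈ 2461.0 → 2461

N ≈ 2461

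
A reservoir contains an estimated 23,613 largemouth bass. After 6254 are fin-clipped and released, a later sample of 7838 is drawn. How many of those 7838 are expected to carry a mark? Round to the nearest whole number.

expected recaptures ≈ 2076

Expected recaptures E[R] = M·C / N.
E[R] = 6254 × 7838 / 23613 = 49018852 / 23613 ≈ 2075.9 → 2076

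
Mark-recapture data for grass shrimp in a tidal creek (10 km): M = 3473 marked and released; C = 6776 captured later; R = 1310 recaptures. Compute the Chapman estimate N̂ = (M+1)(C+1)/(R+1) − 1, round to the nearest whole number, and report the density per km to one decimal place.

N̂ = 3474·6777/1311 − 1 = 23543298/1311 − 1 ≈ 17957.3 → 17957
Density = N̂ / area = 17957 / 10 ≈ 1795.70 → 1795.7 per km

density ≈ 1795.7 grass shrimp per km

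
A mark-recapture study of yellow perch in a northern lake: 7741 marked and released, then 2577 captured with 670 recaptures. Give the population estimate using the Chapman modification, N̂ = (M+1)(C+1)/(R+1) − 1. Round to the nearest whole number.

N̂ = (7741+1)(2577+1)/(670+1) − 1 = 7742·2578/671 − 1
= 19958876/671 − 1 ≈ 29745.0 − 1 ≈ 29744.0 → 29744

N ≈ 29,744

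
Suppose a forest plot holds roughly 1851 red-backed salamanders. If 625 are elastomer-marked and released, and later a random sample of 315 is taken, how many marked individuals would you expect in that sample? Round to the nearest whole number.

expected recaptures ≈ 106

The marked fraction of the population is 625/1851, so in a sample of 315 expect C·(M/N) marked.
E[R] = 625 × 315 / 1851 = 196875 / 1851 ≈ 106.4 → 106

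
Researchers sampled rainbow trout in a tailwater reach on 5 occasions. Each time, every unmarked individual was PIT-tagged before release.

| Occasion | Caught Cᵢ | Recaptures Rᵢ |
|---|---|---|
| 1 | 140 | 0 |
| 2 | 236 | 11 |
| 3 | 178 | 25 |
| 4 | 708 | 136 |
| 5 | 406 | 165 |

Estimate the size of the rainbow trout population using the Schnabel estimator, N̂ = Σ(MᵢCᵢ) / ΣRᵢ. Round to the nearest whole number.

Marked at large before each occasion: Mᵢ = Σⱼ<ᵢ (Cⱼ − Rⱼ) → M1=0, M2=140, M3=365, M4=518, M5=1090
Σ MᵢCᵢ = 0·140 + 140·236 + 365·178 + 518·708 + 1090·406 = 0 + 33040 + 64970 + 366744 + 442540 = 907294
Σ Rᵢ = 0 + 11 + 25 + 136 + 165 = 337
N̂ = 907294 / 337 ≈ 2692.3 → 2692

N ≈ 2692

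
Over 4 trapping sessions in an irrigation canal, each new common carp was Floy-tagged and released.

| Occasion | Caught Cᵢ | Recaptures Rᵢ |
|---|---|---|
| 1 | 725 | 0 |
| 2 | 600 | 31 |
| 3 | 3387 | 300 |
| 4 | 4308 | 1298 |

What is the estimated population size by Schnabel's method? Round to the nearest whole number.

Marked at large before each occasion: Mᵢ = Σⱼ<ᵢ (Cⱼ − Rⱼ) → M1=0, M2=725, M3=1294, M4=4381
Σ MᵢCᵢ = 0·725 + 725·600 + 1294·3387 + 4381·4308 = 0 + 435000 + 4382778 + 18873348 = 23691126
Σ Rᵢ = 0 + 31 + 300 + 1298 = 1629
N̂ = 23691126 / 1629 ≈ 14543.4 → 14543

N ≈ 14,543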